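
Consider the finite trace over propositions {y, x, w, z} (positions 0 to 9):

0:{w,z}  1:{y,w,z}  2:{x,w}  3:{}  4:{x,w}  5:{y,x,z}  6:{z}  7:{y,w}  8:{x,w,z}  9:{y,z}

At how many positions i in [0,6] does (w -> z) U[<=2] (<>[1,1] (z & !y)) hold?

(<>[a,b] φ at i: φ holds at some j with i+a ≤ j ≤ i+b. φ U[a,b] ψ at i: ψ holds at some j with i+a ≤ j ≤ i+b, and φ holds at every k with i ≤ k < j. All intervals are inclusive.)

Evaluate at each i in [0,6]:
  i=0: ✗ (no rhs in [0,2])
  i=1: ✗ (no rhs in [1,3])
  i=2: ✗ (no rhs in [2,4])
  i=3: ✗ (lhs fails at k=4 before rhs at j=5)
  i=4: ✗ (lhs fails at k=4 before rhs at j=5)
  i=5: ✓ (rhs at j=5)
  i=6: ✓ (rhs at j=7; lhs holds on [6,6])
Positions where it holds: {5, 6} → 2.

2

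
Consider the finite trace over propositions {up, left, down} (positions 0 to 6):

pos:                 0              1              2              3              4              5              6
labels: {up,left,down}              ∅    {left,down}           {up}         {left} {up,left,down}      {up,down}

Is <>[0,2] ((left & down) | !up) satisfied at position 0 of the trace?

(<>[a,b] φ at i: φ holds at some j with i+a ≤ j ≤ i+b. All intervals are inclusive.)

Holds

Check ((left & down) | !up) at each j in [0,2]:
  j=0: true
  j=1: true
  j=2: true
Found at j=0 → formula holds.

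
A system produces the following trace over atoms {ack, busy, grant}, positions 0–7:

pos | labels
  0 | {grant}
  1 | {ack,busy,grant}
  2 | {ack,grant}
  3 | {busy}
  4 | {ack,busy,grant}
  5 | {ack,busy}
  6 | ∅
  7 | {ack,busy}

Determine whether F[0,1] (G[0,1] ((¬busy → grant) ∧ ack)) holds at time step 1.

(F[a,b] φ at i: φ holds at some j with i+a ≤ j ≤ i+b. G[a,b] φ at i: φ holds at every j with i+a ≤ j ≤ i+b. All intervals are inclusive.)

Check G[0,1] ((¬busy → grant) ∧ ack) at each j in [1,2]:
  j=1: holds on [1,2]
  j=2: fails at 3
Found at j=1 → formula holds.

Yes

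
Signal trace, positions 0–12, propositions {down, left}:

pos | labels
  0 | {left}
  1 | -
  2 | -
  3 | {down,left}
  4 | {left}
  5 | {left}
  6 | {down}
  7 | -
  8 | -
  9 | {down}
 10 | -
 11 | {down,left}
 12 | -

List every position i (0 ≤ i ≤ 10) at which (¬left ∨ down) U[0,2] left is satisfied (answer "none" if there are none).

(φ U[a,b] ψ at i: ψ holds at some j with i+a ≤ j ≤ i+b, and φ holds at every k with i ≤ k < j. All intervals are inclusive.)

0, 1, 2, 3, 4, 5, 9, 10

Evaluate at each i in [0,10]:
  i=0: ✓ (rhs at j=0)
  i=1: ✓ (rhs at j=3; lhs holds on [1,2])
  i=2: ✓ (rhs at j=3; lhs holds on [2,2])
  i=3: ✓ (rhs at j=3)
  i=4: ✓ (rhs at j=4)
  i=5: ✓ (rhs at j=5)
  i=6: ✗ (no rhs in [6,8])
  i=7: ✗ (no rhs in [7,9])
  i=8: ✗ (no rhs in [8,10])
  i=9: ✓ (rhs at j=11; lhs holds on [9,10])
  i=10: ✓ (rhs at j=11; lhs holds on [10,10])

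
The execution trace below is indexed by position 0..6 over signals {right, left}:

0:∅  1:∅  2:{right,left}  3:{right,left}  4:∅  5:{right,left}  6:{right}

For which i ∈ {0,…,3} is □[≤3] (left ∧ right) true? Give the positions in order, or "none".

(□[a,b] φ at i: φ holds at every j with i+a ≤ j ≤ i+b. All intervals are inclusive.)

none

Evaluate at each i in [0,3]:
  i=0: ✗ (fails at j=0)
  i=1: ✗ (fails at j=1)
  i=2: ✗ (fails at j=4)
  i=3: ✗ (fails at j=4)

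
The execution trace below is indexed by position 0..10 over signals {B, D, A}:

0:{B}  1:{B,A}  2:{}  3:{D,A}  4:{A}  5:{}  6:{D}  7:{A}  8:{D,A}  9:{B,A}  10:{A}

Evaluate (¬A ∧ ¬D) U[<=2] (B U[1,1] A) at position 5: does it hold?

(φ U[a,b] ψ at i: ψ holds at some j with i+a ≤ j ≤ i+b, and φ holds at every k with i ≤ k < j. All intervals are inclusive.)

Need some j in [5,7] with (B U[1,1] A), and (¬A ∧ ¬D) at every k in [5,j-1].
  j=5: (B U[1,1] A) — fails.
  j=6: (B U[1,1] A) — fails.
  j=7: (B U[1,1] A) — fails.
No j in the window works → until fails.

False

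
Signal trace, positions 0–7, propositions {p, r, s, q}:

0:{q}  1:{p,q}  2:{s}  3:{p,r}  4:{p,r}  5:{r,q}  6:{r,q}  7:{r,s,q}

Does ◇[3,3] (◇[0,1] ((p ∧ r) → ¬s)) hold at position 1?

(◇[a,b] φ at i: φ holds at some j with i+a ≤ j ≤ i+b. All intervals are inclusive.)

Yes

Check ◇[0,1] ((p ∧ r) → ¬s) at each j in [4,4]:
  j=4: holds (witness at 4)
Found at j=4 → formula holds.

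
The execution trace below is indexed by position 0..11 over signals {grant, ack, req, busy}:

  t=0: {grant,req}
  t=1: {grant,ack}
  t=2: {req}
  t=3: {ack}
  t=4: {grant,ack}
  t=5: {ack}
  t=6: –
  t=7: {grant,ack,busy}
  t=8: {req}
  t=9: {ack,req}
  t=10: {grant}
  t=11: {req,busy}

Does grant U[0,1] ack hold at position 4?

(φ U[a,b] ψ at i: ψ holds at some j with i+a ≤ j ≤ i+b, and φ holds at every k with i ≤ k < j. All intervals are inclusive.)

Need some j in [4,5] with ack, and grant at every k in [4,j-1].
  j=4: ack holds; no prefix to check → satisfied.

Yes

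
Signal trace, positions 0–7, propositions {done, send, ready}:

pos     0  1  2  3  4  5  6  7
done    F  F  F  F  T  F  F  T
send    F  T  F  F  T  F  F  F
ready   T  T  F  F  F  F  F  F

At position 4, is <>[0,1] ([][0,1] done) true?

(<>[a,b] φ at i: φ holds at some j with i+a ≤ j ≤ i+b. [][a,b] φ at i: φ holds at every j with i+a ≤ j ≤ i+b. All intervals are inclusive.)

Does not hold

Check [][0,1] done at each j in [4,5]:
  j=4: fails at 5
  j=5: fails at 5
No position in the window satisfies it → formula fails.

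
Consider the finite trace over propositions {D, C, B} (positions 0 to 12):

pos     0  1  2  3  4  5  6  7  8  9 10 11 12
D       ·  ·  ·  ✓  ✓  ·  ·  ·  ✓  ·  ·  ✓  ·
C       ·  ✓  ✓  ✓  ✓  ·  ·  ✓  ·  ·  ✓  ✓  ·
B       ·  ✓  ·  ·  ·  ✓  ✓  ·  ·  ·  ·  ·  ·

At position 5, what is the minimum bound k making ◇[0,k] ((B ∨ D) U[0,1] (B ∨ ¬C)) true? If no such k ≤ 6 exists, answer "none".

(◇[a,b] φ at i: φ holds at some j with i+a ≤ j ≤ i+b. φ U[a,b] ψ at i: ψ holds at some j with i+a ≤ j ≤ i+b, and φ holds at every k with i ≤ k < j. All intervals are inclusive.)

0

Scan j = 5,6,… for ((B ∨ D) U[0,1] (B ∨ ¬C)):
  j=5: holds
First hit at j=5, so smallest k = 5-5 = 0.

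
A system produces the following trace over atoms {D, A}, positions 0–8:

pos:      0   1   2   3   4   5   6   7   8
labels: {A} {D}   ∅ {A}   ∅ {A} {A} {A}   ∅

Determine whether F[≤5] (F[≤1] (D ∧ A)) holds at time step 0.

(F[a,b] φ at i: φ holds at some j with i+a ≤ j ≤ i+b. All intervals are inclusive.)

Does not hold

Check F[≤1] (D ∧ A) at each j in [0,5]:
  j=0: fails (none in [0,1])
  j=1: fails (none in [1,2])
  j=2: fails (none in [2,3])
  j=3: fails (none in [3,4])
  j=4: fails (none in [4,5])
  j=5: fails (none in [5,6])
No position in the window satisfies it → formula fails.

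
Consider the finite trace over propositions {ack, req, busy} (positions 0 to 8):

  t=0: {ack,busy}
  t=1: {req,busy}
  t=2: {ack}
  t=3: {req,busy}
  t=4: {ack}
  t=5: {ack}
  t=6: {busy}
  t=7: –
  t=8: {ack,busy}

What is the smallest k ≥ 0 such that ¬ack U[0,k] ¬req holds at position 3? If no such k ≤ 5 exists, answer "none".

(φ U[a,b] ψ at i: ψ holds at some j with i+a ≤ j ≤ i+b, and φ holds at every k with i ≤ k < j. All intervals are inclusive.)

1

Need earliest j ≥ 3 with ¬req, and ¬ack at every k in [3,j-1].
  j=3: rhs fails.
  j=4: rhs holds; lhs holds on [3,3]. k = 1.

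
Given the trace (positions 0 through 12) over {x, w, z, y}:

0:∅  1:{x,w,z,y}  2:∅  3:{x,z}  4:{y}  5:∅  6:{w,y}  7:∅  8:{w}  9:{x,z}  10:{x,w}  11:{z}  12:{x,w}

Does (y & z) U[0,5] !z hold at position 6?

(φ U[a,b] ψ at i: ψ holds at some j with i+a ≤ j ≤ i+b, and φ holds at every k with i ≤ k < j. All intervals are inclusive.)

Need some j in [6,11] with !z, and (y & z) at every k in [6,j-1].
  j=6: !z holds; no prefix to check → satisfied.

Yes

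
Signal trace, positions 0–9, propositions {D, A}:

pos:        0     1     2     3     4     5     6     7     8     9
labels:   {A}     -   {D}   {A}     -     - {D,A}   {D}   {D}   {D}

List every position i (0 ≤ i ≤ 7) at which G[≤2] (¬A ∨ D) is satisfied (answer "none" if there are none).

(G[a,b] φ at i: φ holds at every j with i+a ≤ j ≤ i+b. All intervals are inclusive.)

4, 5, 6, 7

Evaluate at each i in [0,7]:
  i=0: ✗ (fails at j=0)
  i=1: ✗ (fails at j=3)
  i=2: ✗ (fails at j=3)
  i=3: ✗ (fails at j=3)
  i=4: ✓ (all of [4,6])
  i=5: ✓ (all of [5,7])
  i=6: ✓ (all of [6,8])
  i=7: ✓ (all of [7,9])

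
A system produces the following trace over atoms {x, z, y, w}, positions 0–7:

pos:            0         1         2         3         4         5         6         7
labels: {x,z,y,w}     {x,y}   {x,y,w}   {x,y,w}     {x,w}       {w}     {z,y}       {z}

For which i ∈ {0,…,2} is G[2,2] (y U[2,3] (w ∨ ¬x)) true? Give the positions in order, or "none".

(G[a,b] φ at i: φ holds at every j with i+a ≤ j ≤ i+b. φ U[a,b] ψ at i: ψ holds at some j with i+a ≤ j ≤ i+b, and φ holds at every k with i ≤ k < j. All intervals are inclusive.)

Evaluate at each i in [0,2]:
  i=0: ✓ (all of [2,2])
  i=1: ✗ (fails at j=3)
  i=2: ✗ (fails at j=4)

0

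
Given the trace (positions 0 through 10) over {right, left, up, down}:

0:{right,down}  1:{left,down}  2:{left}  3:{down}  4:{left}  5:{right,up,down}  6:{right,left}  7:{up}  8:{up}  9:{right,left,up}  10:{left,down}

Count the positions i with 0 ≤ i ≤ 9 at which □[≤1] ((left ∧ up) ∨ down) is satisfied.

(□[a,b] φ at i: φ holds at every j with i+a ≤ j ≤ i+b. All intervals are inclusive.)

2

Evaluate at each i in [0,9]:
  i=0: ✓ (all of [0,1])
  i=1: ✗ (fails at j=2)
  i=2: ✗ (fails at j=2)
  i=3: ✗ (fails at j=4)
  i=4: ✗ (fails at j=4)
  i=5: ✗ (fails at j=6)
  i=6: ✗ (fails at j=6)
  i=7: ✗ (fails at j=7)
  i=8: ✗ (fails at j=8)
  i=9: ✓ (all of [9,10])
Positions where it holds: {0, 9} → 2.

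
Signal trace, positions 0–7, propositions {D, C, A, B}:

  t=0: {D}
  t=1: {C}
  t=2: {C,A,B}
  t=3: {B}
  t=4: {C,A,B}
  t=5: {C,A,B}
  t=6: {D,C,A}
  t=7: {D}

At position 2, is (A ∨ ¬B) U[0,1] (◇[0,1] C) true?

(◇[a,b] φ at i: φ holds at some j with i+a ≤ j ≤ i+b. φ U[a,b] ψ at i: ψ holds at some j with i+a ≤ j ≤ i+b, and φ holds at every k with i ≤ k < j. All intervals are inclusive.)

Need some j in [2,3] with ◇[0,1] C, and (A ∨ ¬B) at every k in [2,j-1].
  j=2: ◇[0,1] C holds; no prefix to check → satisfied.

True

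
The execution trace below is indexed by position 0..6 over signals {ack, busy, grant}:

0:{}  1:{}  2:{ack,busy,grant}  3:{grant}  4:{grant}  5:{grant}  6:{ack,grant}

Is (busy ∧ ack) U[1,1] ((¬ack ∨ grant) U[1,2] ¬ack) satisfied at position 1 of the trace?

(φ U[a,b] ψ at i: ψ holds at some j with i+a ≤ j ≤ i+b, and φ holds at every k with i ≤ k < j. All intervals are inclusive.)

Need some j in [2,2] with ((¬ack ∨ grant) U[1,2] ¬ack), and (busy ∧ ack) at every k in [1,j-1].
  j=2: ((¬ack ∨ grant) U[1,2] ¬ack) holds, but (busy ∧ ack) fails at k=1 → not this j.
No j in the window works → until fails.

No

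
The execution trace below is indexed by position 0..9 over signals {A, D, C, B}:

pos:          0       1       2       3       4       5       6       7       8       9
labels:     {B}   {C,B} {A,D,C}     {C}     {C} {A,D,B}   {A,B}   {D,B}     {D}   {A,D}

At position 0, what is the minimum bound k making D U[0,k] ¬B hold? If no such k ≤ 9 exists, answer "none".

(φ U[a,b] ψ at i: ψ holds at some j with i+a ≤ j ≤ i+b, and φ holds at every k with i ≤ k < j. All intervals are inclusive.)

none

Need earliest j ≥ 0 with ¬B, and D at every k in [0,j-1].
  j=0: rhs fails.
  j=1: rhs fails.
  j=2: rhs holds but lhs fails at k=0.
  j=3: rhs holds but lhs fails at k=0.
  j=4: rhs holds but lhs fails at k=0.
  j=5: rhs fails.
  j=6: rhs fails.
  j=7: rhs fails.
  j=8: rhs holds but lhs fails at k=0.
  j=9: rhs holds but lhs fails at k=0.
No witness within the range → none.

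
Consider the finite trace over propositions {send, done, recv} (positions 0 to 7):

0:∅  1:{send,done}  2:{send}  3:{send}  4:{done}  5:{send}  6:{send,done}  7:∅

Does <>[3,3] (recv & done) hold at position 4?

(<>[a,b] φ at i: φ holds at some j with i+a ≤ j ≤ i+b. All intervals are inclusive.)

Check (recv & done) at each j in [7,7]:
  j=7: false
No position in the window satisfies it → formula fails.

No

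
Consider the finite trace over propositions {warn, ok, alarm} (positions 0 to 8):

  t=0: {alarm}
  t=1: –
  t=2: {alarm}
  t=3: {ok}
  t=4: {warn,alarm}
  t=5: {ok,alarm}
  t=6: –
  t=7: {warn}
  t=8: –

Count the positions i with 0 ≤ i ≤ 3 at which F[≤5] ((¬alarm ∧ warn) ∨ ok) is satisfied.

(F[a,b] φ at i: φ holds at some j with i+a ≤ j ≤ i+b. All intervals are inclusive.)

Evaluate at each i in [0,3]:
  i=0: ✓ (witness j=3)
  i=1: ✓ (witness j=3)
  i=2: ✓ (witness j=3)
  i=3: ✓ (witness j=3)
Positions where it holds: {0, 1, 2, 3} → 4.

4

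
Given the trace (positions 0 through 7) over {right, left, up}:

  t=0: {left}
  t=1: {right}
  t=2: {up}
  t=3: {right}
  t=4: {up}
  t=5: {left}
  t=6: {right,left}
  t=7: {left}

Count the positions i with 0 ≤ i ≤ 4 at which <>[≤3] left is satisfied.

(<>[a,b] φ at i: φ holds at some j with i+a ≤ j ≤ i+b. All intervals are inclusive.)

Evaluate at each i in [0,4]:
  i=0: ✓ (witness j=0)
  i=1: ✗ (none in [1,4])
  i=2: ✓ (witness j=5)
  i=3: ✓ (witness j=5)
  i=4: ✓ (witness j=5)
Positions where it holds: {0, 2, 3, 4} → 4.

4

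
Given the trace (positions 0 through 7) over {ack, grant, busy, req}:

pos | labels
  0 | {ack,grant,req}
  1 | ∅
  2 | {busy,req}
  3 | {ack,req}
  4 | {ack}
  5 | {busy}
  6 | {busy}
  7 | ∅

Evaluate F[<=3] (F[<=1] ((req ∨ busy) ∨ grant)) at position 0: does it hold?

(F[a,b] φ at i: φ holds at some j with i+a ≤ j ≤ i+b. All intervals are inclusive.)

Check F[<=1] ((req ∨ busy) ∨ grant) at each j in [0,3]:
  j=0: holds (witness at 0)
  j=1: holds (witness at 2)
  j=2: holds (witness at 2)
  j=3: holds (witness at 3)
Found at j=0 → formula holds.

Holds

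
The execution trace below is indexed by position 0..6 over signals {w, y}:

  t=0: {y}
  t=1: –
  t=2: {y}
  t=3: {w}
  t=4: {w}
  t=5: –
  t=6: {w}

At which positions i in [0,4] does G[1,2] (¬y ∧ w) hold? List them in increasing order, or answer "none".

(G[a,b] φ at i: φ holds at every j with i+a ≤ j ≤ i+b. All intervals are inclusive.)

Evaluate at each i in [0,4]:
  i=0: ✗ (fails at j=1)
  i=1: ✗ (fails at j=2)
  i=2: ✓ (all of [3,4])
  i=3: ✗ (fails at j=5)
  i=4: ✗ (fails at j=5)

2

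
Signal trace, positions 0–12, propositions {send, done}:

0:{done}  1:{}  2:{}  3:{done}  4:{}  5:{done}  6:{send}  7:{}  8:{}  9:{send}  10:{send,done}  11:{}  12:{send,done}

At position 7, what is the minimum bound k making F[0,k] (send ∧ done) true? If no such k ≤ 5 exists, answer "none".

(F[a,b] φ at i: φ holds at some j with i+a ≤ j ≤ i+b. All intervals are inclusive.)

Scan j = 7,8,… for (send ∧ done):
  j=7: fails
  j=8: fails
  j=9: fails
  j=10: holds
First hit at j=10, so smallest k = 10-7 = 3.

3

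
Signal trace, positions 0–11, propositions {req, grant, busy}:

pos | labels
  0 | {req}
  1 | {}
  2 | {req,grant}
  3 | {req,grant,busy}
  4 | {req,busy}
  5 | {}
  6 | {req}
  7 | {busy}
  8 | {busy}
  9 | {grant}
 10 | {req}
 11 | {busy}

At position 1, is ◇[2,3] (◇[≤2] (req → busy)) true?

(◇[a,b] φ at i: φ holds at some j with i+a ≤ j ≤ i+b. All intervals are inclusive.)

True

Check ◇[≤2] (req → busy) at each j in [3,4]:
  j=3: holds (witness at 3)
  j=4: holds (witness at 4)
Found at j=3 → formula holds.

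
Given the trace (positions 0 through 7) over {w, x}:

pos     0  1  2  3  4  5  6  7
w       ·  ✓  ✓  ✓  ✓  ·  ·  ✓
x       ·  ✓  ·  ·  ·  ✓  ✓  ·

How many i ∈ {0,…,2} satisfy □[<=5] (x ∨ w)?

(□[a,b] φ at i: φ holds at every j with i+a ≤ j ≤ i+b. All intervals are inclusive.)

Evaluate at each i in [0,2]:
  i=0: ✗ (fails at j=0)
  i=1: ✓ (all of [1,6])
  i=2: ✓ (all of [2,7])
Positions where it holds: {1, 2} → 2.

2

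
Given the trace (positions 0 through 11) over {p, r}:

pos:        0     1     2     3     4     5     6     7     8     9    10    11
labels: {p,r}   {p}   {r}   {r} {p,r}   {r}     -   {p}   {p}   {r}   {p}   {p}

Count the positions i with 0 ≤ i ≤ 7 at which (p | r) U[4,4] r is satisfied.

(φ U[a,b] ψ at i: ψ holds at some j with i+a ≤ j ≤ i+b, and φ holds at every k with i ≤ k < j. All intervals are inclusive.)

2

Evaluate at each i in [0,7]:
  i=0: ✓ (rhs at j=4; lhs holds on [0,3])
  i=1: ✓ (rhs at j=5; lhs holds on [1,4])
  i=2: ✗ (no rhs in [6,6])
  i=3: ✗ (no rhs in [7,7])
  i=4: ✗ (no rhs in [8,8])
  i=5: ✗ (lhs fails at k=6 before rhs at j=9)
  i=6: ✗ (no rhs in [10,10])
  i=7: ✗ (no rhs in [11,11])
Positions where it holds: {0, 1} → 2.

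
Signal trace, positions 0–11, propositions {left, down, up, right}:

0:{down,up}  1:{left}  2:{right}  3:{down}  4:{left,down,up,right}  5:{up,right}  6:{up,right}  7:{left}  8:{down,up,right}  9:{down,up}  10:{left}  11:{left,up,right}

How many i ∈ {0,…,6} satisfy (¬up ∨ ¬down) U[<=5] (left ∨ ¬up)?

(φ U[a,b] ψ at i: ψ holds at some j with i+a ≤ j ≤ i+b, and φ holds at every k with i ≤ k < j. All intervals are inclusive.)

6

Evaluate at each i in [0,6]:
  i=0: ✗ (lhs fails at k=0 before rhs at j=1)
  i=1: ✓ (rhs at j=1)
  i=2: ✓ (rhs at j=2)
  i=3: ✓ (rhs at j=3)
  i=4: ✓ (rhs at j=4)
  i=5: ✓ (rhs at j=7; lhs holds on [5,6])
  i=6: ✓ (rhs at j=7; lhs holds on [6,6])
Positions where it holds: {1, 2, 3, 4, 5, 6} → 6.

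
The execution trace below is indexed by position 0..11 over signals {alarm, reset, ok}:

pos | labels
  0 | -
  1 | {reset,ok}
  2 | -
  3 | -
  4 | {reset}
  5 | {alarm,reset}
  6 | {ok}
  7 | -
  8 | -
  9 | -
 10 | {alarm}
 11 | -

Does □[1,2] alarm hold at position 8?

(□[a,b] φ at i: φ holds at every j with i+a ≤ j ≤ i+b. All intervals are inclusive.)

Does not hold

Check alarm at every j in [9,10]:
  j=9: false
  j=10: true
Fails at j=9 → formula fails.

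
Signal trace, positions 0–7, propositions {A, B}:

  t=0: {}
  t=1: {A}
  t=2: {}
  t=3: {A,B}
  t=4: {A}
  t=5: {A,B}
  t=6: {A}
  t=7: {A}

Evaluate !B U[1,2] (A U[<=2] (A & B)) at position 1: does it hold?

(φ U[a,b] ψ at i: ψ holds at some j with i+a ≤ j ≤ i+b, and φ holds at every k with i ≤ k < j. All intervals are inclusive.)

True

Need some j in [2,3] with (A U[<=2] (A & B)), and !B at every k in [1,j-1].
  j=2: (A U[<=2] (A & B)) — fails.
  j=3: (A U[<=2] (A & B)) holds; !B holds at every k in [1,2] → satisfied.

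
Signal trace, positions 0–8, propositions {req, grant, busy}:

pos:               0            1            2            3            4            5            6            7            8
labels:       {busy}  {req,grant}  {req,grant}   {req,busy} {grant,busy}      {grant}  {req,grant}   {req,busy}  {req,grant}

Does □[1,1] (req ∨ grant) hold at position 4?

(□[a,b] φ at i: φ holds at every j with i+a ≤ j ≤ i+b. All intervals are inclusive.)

True

Check (req ∨ grant) at every j in [5,5]:
  j=5: true
All positions satisfy it → formula holds.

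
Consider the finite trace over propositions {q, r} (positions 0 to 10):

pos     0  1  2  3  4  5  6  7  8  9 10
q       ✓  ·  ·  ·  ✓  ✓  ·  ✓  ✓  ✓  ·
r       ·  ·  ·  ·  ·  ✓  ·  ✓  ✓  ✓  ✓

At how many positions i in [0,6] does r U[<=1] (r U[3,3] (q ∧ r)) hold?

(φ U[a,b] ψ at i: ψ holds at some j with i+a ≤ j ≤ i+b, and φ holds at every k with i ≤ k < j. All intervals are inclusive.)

0

Evaluate at each i in [0,6]:
  i=0: ✗ (no rhs in [0,1])
  i=1: ✗ (no rhs in [1,2])
  i=2: ✗ (no rhs in [2,3])
  i=3: ✗ (no rhs in [3,4])
  i=4: ✗ (no rhs in [4,5])
  i=5: ✗ (no rhs in [5,6])
  i=6: ✗ (no rhs in [6,7])
Positions where it holds: {} → 0.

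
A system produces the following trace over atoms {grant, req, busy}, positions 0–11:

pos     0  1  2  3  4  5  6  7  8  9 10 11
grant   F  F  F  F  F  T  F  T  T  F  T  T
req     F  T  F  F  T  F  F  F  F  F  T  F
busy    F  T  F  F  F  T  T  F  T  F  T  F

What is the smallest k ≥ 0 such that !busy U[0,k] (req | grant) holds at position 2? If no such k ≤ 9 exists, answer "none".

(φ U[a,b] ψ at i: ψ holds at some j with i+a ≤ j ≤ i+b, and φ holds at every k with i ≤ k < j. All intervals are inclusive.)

Need earliest j ≥ 2 with (req | grant), and !busy at every k in [2,j-1].
  j=2: rhs fails.
  j=3: rhs fails.
  j=4: rhs holds; lhs holds on [2,3]. k = 2.

2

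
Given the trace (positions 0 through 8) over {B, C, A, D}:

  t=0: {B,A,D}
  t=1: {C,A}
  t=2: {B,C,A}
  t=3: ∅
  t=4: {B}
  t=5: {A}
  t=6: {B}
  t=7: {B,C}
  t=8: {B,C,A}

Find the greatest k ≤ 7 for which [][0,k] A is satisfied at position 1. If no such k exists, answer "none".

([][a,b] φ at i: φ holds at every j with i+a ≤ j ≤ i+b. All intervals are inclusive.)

A must hold from j=1 onward; find where it first fails.
  j=1: holds
  j=2: holds
  j=3: fails
Holds on [1,2], so largest k = 1.

1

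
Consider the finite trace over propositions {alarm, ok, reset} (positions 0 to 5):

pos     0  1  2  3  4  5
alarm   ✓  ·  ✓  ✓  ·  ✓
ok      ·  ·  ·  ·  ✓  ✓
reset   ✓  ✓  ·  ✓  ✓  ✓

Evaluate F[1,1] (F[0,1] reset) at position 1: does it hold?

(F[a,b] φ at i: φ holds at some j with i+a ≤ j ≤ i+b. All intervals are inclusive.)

Check F[0,1] reset at each j in [2,2]:
  j=2: holds (witness at 3)
Found at j=2 → formula holds.

Holds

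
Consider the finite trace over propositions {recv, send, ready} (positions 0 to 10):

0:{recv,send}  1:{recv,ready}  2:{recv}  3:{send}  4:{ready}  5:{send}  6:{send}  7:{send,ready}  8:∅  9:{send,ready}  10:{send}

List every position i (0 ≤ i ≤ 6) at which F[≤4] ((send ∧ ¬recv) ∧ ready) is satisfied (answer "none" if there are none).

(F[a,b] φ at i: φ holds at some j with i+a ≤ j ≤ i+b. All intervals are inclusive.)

3, 4, 5, 6

Evaluate at each i in [0,6]:
  i=0: ✗ (none in [0,4])
  i=1: ✗ (none in [1,5])
  i=2: ✗ (none in [2,6])
  i=3: ✓ (witness j=7)
  i=4: ✓ (witness j=7)
  i=5: ✓ (witness j=7)
  i=6: ✓ (witness j=7)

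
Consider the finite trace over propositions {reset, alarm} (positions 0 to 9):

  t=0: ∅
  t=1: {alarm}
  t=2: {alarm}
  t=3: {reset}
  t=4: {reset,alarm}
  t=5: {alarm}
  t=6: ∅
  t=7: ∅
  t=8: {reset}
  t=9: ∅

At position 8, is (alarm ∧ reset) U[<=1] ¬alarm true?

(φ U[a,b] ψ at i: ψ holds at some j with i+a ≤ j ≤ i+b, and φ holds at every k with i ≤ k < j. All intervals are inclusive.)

True

Need some j in [8,9] with ¬alarm, and (alarm ∧ reset) at every k in [8,j-1].
  j=8: ¬alarm holds; no prefix to check → satisfied.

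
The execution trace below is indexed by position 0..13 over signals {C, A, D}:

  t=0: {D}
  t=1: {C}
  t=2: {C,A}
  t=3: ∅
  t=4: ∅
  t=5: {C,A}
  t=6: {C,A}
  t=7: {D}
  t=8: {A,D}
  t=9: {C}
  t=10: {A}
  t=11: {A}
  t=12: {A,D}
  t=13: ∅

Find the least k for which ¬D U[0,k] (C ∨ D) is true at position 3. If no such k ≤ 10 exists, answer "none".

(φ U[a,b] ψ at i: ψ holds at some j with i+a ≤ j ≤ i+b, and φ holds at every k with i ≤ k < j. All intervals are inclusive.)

2

Need earliest j ≥ 3 with (C ∨ D), and ¬D at every k in [3,j-1].
  j=3: rhs fails.
  j=4: rhs fails.
  j=5: rhs holds; lhs holds on [3,4]. k = 2.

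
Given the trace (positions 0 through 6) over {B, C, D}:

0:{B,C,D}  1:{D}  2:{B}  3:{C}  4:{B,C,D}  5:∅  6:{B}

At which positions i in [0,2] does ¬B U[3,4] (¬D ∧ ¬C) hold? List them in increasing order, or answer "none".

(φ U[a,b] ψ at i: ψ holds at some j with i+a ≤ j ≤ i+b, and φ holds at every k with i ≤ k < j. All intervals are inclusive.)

Evaluate at each i in [0,2]:
  i=0: ✗ (no rhs in [3,4])
  i=1: ✗ (lhs fails at k=2 before rhs at j=5)
  i=2: ✗ (lhs fails at k=2 before rhs at j=5)

none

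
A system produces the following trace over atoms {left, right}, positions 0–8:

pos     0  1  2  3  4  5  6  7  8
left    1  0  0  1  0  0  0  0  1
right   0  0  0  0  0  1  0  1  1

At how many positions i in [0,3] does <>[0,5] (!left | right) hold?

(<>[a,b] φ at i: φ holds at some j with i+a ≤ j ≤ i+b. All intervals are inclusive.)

4

Evaluate at each i in [0,3]:
  i=0: ✓ (witness j=1)
  i=1: ✓ (witness j=1)
  i=2: ✓ (witness j=2)
  i=3: ✓ (witness j=4)
Positions where it holds: {0, 1, 2, 3} → 4.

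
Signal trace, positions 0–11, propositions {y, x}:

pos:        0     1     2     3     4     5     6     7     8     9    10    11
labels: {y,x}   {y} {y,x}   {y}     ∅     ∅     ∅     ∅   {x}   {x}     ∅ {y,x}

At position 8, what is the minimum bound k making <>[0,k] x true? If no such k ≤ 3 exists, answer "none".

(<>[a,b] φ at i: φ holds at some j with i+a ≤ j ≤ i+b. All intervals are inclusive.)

Scan j = 8,9,… for x:
  j=8: holds
First hit at j=8, so smallest k = 8-8 = 0.

0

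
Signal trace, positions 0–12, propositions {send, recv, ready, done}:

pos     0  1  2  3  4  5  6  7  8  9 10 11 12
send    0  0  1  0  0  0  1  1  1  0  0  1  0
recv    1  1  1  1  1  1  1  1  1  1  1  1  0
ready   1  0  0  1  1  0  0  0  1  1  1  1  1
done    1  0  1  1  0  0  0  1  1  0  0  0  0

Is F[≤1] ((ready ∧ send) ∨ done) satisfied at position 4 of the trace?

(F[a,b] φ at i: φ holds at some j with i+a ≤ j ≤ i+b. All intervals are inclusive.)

Does not hold

Check ((ready ∧ send) ∨ done) at each j in [4,5]:
  j=4: false
  j=5: false
No position in the window satisfies it → formula fails.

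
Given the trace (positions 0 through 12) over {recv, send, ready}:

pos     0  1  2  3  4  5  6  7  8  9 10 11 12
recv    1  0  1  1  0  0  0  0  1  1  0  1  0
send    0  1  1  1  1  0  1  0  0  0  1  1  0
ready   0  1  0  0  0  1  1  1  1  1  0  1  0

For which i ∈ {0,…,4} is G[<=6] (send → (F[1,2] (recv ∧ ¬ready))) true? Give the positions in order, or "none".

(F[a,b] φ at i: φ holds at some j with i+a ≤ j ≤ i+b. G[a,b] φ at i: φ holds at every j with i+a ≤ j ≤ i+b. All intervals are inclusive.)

Evaluate at each i in [0,4]:
  i=0: ✗ (fails at j=3)
  i=1: ✗ (fails at j=3)
  i=2: ✗ (fails at j=3)
  i=3: ✗ (fails at j=3)
  i=4: ✗ (fails at j=4)

none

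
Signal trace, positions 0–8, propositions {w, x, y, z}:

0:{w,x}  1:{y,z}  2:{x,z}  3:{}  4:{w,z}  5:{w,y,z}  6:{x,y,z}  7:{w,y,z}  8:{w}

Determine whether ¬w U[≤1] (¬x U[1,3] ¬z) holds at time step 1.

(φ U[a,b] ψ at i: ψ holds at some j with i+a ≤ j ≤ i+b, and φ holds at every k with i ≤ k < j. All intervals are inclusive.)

Need some j in [1,2] with (¬x U[1,3] ¬z), and ¬w at every k in [1,j-1].
  j=1: (¬x U[1,3] ¬z) — fails.
  j=2: (¬x U[1,3] ¬z) — fails.
No j in the window works → until fails.

No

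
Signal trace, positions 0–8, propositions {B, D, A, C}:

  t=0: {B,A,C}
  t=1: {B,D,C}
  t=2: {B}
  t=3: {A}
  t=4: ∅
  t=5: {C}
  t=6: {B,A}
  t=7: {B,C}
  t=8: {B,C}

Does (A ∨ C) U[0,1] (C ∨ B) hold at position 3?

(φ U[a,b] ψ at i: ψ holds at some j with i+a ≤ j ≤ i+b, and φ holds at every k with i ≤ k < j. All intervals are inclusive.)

Need some j in [3,4] with (C ∨ B), and (A ∨ C) at every k in [3,j-1].
  j=3: (C ∨ B) false.
  j=4: (C ∨ B) false.
No j in the window works → until fails.

Does not hold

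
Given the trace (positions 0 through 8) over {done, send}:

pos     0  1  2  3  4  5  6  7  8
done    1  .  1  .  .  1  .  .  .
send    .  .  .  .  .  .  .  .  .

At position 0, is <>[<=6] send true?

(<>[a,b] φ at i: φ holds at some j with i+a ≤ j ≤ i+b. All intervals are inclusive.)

False

Check send at each j in [0,6]:
  j=0: false
  j=1: false
  j=2: false
  j=3: false
  j=4: false
  j=5: false
  j=6: false
No position in the window satisfies it → formula fails.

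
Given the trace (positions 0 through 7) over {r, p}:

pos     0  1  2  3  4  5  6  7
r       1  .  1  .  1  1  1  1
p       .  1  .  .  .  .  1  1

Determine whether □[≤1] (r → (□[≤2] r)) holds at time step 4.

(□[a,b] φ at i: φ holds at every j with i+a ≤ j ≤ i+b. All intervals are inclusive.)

Check (r → (□[≤2] r)) at every j in [4,5]:
  j=4: antecedent true; consequent holds on [4,6] → ✓
  j=5: antecedent true; consequent holds on [5,7] → ✓
All positions satisfy it → formula holds.

True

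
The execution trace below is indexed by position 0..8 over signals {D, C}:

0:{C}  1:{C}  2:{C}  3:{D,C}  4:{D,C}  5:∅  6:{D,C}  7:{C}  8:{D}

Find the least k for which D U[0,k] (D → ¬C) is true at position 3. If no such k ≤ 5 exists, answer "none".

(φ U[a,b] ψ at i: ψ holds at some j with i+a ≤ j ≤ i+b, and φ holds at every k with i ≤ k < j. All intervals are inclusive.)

Need earliest j ≥ 3 with (D → ¬C), and D at every k in [3,j-1].
  j=3: rhs fails.
  j=4: rhs fails.
  j=5: rhs holds; lhs holds on [3,4]. k = 2.

2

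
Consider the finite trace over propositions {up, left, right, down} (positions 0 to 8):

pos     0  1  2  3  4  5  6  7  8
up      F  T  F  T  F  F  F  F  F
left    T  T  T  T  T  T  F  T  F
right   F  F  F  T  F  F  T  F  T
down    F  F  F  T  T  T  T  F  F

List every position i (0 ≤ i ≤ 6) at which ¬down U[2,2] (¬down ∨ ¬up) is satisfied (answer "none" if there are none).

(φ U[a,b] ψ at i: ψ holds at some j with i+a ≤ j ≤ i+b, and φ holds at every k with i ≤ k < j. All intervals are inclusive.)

Evaluate at each i in [0,6]:
  i=0: ✓ (rhs at j=2; lhs holds on [0,1])
  i=1: ✗ (no rhs in [3,3])
  i=2: ✗ (lhs fails at k=3 before rhs at j=4)
  i=3: ✗ (lhs fails at k=3 before rhs at j=5)
  i=4: ✗ (lhs fails at k=4 before rhs at j=6)
  i=5: ✗ (lhs fails at k=5 before rhs at j=7)
  i=6: ✗ (lhs fails at k=6 before rhs at j=8)

0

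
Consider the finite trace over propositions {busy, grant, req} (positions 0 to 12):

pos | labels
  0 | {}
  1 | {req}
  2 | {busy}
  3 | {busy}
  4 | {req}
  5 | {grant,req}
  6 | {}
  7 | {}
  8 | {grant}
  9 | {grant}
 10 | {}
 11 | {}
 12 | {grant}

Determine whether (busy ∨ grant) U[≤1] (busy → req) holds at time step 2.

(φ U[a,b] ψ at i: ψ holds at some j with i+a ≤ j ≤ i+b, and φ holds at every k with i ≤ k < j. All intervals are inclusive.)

Need some j in [2,3] with (busy → req), and (busy ∨ grant) at every k in [2,j-1].
  j=2: (busy → req) false.
  j=3: (busy → req) false.
No j in the window works → until fails.

False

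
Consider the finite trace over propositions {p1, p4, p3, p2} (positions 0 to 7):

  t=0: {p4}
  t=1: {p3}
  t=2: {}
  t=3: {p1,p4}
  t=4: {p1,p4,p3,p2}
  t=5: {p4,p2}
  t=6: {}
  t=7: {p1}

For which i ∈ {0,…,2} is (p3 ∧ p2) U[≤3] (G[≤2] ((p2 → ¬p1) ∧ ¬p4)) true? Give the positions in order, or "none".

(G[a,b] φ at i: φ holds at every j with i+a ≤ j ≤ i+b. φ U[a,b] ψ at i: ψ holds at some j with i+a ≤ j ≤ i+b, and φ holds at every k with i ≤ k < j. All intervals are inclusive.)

none

Evaluate at each i in [0,2]:
  i=0: ✗ (no rhs in [0,3])
  i=1: ✗ (no rhs in [1,4])
  i=2: ✗ (no rhs in [2,5])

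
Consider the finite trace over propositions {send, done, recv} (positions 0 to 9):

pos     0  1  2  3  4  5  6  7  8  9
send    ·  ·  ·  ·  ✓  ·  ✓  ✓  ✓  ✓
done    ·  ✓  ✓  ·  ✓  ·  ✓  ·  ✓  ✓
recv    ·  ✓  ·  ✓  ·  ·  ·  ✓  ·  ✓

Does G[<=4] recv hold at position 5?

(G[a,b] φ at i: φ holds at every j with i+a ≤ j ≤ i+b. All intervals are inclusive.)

No

Check recv at every j in [5,9]:
  j=5: false
  j=6: false
  j=7: true
  j=8: false
  j=9: true
Fails at j=5 → formula fails.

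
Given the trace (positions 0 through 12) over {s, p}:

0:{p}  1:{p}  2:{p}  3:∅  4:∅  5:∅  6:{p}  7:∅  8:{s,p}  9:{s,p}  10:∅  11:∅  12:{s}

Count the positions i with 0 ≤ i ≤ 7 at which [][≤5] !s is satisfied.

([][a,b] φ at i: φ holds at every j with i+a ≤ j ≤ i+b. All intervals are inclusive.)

Evaluate at each i in [0,7]:
  i=0: ✓ (all of [0,5])
  i=1: ✓ (all of [1,6])
  i=2: ✓ (all of [2,7])
  i=3: ✗ (fails at j=8)
  i=4: ✗ (fails at j=8)
  i=5: ✗ (fails at j=8)
  i=6: ✗ (fails at j=8)
  i=7: ✗ (fails at j=8)
Positions where it holds: {0, 1, 2} → 3.

3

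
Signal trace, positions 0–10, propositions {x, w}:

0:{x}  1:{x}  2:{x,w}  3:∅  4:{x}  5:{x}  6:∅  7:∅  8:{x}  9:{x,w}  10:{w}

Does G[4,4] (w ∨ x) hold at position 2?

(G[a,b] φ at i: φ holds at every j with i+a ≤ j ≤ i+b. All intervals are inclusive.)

Check (w ∨ x) at every j in [6,6]:
  j=6: false
Fails at j=6 → formula fails.

False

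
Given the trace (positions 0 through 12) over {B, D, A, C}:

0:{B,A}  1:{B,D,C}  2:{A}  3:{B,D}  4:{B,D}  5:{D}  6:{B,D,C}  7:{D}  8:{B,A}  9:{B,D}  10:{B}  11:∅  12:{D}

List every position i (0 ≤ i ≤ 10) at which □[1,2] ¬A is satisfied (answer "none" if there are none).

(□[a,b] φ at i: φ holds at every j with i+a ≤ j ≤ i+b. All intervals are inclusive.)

2, 3, 4, 5, 8, 9, 10

Evaluate at each i in [0,10]:
  i=0: ✗ (fails at j=2)
  i=1: ✗ (fails at j=2)
  i=2: ✓ (all of [3,4])
  i=3: ✓ (all of [4,5])
  i=4: ✓ (all of [5,6])
  i=5: ✓ (all of [6,7])
  i=6: ✗ (fails at j=8)
  i=7: ✗ (fails at j=8)
  i=8: ✓ (all of [9,10])
  i=9: ✓ (all of [10,11])
  i=10: ✓ (all of [11,12])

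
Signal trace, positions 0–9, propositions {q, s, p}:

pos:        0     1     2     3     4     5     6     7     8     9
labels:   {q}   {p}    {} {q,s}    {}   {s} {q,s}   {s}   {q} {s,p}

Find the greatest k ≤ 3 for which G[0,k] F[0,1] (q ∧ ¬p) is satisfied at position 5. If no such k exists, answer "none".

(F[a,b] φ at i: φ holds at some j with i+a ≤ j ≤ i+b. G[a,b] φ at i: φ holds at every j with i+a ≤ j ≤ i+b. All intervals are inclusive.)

3

F[0,1] (q ∧ ¬p) must hold from j=5 onward; find where it first fails.
  j=5: holds
  j=6: holds
  j=7: holds
  j=8: holds
Holds through j=8; largest k = 3.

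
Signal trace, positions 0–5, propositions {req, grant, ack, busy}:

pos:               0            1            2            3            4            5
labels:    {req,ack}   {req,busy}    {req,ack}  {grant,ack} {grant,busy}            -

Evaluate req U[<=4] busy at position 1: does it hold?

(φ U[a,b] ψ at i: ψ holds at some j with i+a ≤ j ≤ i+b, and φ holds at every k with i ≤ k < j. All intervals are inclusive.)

Need some j in [1,5] with busy, and req at every k in [1,j-1].
  j=1: busy holds; no prefix to check → satisfied.

Holds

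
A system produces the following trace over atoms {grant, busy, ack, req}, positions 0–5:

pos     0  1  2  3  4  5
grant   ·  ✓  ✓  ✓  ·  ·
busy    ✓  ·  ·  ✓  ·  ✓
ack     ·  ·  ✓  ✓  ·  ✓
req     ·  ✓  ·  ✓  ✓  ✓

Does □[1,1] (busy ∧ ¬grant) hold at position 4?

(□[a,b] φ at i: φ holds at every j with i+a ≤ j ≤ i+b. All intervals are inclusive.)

Yes

Check (busy ∧ ¬grant) at every j in [5,5]:
  j=5: true
All positions satisfy it → formula holds.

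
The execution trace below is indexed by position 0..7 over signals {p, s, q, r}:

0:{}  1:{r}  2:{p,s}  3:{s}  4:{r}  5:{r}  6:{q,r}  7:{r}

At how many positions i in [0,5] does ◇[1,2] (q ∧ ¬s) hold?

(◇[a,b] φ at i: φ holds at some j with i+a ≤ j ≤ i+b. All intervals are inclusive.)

Evaluate at each i in [0,5]:
  i=0: ✗ (none in [1,2])
  i=1: ✗ (none in [2,3])
  i=2: ✗ (none in [3,4])
  i=3: ✗ (none in [4,5])
  i=4: ✓ (witness j=6)
  i=5: ✓ (witness j=6)
Positions where it holds: {4, 5} → 2.

2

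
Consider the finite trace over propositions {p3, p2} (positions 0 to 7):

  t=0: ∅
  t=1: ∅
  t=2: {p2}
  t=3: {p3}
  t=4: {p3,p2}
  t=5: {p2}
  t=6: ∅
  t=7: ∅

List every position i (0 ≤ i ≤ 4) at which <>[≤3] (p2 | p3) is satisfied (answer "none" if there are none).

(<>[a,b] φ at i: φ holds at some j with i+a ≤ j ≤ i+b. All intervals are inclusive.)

0, 1, 2, 3, 4

Evaluate at each i in [0,4]:
  i=0: ✓ (witness j=2)
  i=1: ✓ (witness j=2)
  i=2: ✓ (witness j=2)
  i=3: ✓ (witness j=3)
  i=4: ✓ (witness j=4)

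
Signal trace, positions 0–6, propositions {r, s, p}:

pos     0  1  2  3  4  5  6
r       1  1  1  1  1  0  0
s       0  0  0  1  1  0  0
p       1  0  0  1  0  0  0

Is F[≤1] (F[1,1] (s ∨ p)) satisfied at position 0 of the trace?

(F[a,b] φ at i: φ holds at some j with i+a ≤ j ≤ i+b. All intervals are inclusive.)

Does not hold

Check F[1,1] (s ∨ p) at each j in [0,1]:
  j=0: fails (none in [1,1])
  j=1: fails (none in [2,2])
No position in the window satisfies it → formula fails.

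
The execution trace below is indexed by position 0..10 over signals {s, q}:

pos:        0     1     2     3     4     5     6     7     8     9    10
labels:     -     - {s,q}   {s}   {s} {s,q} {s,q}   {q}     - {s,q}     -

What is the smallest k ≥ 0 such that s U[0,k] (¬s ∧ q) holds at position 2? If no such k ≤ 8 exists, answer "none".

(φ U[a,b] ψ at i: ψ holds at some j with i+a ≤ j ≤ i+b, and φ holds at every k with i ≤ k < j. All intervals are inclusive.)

Need earliest j ≥ 2 with (¬s ∧ q), and s at every k in [2,j-1].
  j=2: rhs fails.
  j=3: rhs fails.
  j=4: rhs fails.
  j=5: rhs fails.
  j=6: rhs fails.
  j=7: rhs holds; lhs holds on [2,6]. k = 5.

5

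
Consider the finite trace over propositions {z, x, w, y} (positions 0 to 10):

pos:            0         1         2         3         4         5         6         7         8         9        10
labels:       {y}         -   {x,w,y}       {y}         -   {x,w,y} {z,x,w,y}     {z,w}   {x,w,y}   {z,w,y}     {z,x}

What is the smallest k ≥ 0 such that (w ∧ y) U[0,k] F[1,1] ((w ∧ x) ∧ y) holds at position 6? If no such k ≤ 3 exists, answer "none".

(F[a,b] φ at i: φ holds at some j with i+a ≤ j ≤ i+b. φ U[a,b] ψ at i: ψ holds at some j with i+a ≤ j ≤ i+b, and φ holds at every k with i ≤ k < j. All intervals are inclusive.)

1

Need earliest j ≥ 6 with F[1,1] ((w ∧ x) ∧ y), and (w ∧ y) at every k in [6,j-1].
  j=6: rhs fails.
  j=7: rhs holds; lhs holds on [6,6]. k = 1.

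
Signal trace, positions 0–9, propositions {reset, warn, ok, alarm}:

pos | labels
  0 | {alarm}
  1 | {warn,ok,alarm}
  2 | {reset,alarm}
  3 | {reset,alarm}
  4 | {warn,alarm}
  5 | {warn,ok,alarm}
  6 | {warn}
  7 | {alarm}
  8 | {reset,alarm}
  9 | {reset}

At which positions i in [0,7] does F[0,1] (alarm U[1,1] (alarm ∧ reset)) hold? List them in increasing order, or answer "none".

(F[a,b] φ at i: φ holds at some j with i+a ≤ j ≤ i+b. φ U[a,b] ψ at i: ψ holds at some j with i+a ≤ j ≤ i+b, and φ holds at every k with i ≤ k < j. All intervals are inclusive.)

Evaluate at each i in [0,7]:
  i=0: ✓ (witness j=1)
  i=1: ✓ (witness j=1)
  i=2: ✓ (witness j=2)
  i=3: ✗ (none in [3,4])
  i=4: ✗ (none in [4,5])
  i=5: ✗ (none in [5,6])
  i=6: ✓ (witness j=7)
  i=7: ✓ (witness j=7)

0, 1, 2, 6, 7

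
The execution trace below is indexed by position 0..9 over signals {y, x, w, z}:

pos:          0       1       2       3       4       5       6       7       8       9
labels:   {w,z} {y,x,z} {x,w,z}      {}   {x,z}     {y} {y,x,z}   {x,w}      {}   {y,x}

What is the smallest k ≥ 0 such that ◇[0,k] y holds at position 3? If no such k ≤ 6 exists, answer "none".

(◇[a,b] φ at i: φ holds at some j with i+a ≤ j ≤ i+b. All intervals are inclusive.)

2

Scan j = 3,4,… for y:
  j=3: fails
  j=4: fails
  j=5: holds
First hit at j=5, so smallest k = 5-3 = 2.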